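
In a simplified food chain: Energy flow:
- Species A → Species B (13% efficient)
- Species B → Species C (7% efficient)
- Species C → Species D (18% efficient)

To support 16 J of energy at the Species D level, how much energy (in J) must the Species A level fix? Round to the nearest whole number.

9768 J

Cumulative transfer efficiency: 0.13 × 0.07 × 0.18 = 0.001638
Species A energy = 16 / 0.001638 = 9768 J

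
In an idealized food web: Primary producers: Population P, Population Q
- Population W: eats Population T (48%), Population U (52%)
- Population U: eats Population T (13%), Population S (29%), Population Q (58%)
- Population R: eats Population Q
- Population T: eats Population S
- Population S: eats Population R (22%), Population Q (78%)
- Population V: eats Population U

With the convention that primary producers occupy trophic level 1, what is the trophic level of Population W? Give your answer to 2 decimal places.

3.92

Population R: 1 + 1 = 2
Population S: 1 + (0.22×2 + 0.78×1) = 2.22
Population T: 1 + 2.22 = 3.22
Population U: 1 + (0.13×3.22 + 0.29×2.22 + 0.58×1) = 2.6424
Population V: 1 + 2.6424 = 3.6424
Population W: 1 + (0.48×3.22 + 0.52×2.6424) = 3.919648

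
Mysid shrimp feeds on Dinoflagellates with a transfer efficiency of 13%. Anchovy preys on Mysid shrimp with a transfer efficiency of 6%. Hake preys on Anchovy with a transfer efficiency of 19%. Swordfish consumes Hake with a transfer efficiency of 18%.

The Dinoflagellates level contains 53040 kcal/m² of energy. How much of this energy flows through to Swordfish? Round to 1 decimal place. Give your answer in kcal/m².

14.1 kcal/m²

Mysid shrimp: 53040 × 0.13 = 6895.2 kcal/m²
Anchovy: 6895.2 × 0.06 = 413.712 kcal/m²
Hake: 413.712 × 0.19 = 78.60528 kcal/m²
Swordfish: 78.60528 × 0.18 = 14.1489504 kcal/m²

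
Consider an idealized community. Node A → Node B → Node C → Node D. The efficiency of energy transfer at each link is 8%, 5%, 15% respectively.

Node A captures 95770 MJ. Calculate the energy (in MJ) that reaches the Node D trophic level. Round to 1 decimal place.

Node B: 95770 × 0.08 = 7661.6 MJ
Node C: 7661.6 × 0.05 = 383.08 MJ
Node D: 383.08 × 0.15 = 57.462 MJ

57.5 MJ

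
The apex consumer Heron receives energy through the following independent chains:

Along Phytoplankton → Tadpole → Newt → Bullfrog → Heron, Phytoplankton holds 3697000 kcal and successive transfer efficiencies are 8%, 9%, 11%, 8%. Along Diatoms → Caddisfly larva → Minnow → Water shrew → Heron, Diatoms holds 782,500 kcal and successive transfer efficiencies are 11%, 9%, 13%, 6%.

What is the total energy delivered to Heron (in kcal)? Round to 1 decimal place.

294.7 kcal

Via Phytoplankton: 3697000 × 0.08 × 0.09 × 0.11 × 0.08 = 234.24192 kcal
Via Diatoms: 782500 × 0.11 × 0.09 × 0.13 × 0.06 = 60.42465 kcal
Total at Heron: 234.24192 + 60.42465 = 294.66657 kcal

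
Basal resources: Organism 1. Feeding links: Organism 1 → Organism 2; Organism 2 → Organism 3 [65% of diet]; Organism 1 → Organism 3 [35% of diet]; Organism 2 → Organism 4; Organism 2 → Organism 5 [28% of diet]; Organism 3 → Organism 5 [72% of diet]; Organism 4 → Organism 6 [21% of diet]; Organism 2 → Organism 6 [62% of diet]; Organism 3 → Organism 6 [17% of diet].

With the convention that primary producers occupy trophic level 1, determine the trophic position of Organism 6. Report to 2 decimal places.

Organism 2: 1 + 1 = 2
Organism 3: 1 + (0.65×2 + 0.35×1) = 2.65
Organism 4: 1 + 2 = 3
Organism 5: 1 + (0.28×2 + 0.72×2.65) = 3.468
Organism 6: 1 + (0.21×3 + 0.62×2 + 0.17×2.65) = 3.3205

3.32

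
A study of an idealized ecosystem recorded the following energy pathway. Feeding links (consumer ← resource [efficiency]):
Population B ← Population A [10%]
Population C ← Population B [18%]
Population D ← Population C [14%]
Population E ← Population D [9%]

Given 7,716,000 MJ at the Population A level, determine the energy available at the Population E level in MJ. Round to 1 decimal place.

Population B: 7716000 × 0.1 = 771600 MJ
Population C: 771600 × 0.18 = 138888 MJ
Population D: 138888 × 0.14 = 19444.32 MJ
Population E: 19444.32 × 0.09 = 1749.9888 MJ

1750.0 MJ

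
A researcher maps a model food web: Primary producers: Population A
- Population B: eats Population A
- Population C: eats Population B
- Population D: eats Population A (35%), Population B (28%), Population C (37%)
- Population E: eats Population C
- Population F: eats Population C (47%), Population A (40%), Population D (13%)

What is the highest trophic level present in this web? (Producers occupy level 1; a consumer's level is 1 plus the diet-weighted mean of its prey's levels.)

Population B: 1 + 1 = 2
Population C: 1 + 2 = 3
Population D: 1 + (0.35×1 + 0.28×2 + 0.37×3) = 3.02
Population E: 1 + 3 = 4
Population F: 1 + (0.47×3 + 0.4×1 + 0.13×3.02) = 3.2026

4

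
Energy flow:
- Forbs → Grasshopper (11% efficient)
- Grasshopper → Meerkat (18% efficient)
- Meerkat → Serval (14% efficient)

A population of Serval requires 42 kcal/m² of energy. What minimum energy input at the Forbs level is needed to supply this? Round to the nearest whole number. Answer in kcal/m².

15152 kcal/m²

Cumulative transfer efficiency: 0.11 × 0.18 × 0.14 = 0.002772
Forbs energy = 42 / 0.002772 = 15152 kcal/m²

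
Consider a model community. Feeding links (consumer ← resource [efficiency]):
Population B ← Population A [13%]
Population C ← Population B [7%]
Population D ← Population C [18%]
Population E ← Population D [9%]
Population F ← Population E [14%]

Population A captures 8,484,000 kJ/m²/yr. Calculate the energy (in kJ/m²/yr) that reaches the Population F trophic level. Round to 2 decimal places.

Population B: 8484000 × 0.13 = 1102920 kJ/m²/yr
Population C: 1102920 × 0.07 = 77204.4 kJ/m²/yr
Population D: 77204.4 × 0.18 = 13896.792 kJ/m²/yr
Population E: 13896.792 × 0.09 = 1250.71128 kJ/m²/yr
Population F: 1250.71128 × 0.14 = 175.0995792 kJ/m²/yr

175.10 kJ/m²/yr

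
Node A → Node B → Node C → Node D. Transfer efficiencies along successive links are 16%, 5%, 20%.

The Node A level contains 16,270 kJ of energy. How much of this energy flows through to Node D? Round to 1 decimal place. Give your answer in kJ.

26.0 kJ

Node B: 16270 × 0.16 = 2603.2 kJ
Node C: 2603.2 × 0.05 = 130.16 kJ
Node D: 130.16 × 0.2 = 26.032 kJ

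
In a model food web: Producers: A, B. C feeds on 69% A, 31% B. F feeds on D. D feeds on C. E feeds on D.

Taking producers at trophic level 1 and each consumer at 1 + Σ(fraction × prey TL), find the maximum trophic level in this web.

4

C: 1 + (0.69×1 + 0.31×1) = 2
D: 1 + 2 = 3
E: 1 + 3 = 4
F: 1 + 3 = 4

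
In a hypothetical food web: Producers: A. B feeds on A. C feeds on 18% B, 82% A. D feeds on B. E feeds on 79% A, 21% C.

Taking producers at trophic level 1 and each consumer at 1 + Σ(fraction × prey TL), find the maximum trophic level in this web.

3

B: 1 + 1 = 2
C: 1 + (0.18×2 + 0.82×1) = 2.18
D: 1 + 2 = 3
E: 1 + (0.79×1 + 0.21×2.18) = 2.2478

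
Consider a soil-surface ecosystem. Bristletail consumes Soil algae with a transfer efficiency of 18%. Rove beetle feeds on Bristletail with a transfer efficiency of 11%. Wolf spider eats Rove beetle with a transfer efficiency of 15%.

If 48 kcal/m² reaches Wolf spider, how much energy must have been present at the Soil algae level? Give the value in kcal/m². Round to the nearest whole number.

Cumulative transfer efficiency: 0.18 × 0.11 × 0.15 = 0.00297
Soil algae energy = 48 / 0.00297 = 16162 kcal/m²

16162 kcal/m²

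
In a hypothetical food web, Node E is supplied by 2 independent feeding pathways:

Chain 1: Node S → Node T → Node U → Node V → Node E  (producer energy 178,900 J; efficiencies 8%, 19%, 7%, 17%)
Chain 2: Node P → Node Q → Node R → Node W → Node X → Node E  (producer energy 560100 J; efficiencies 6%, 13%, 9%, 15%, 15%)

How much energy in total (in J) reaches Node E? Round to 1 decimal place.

Chain 1: 178900 × 0.08 × 0.19 × 0.07 × 0.17 = 32.359432 J
Chain 2: 560100 × 0.06 × 0.13 × 0.09 × 0.15 × 0.15 = 8.8467795 J
Total at Node E: 32.359432 + 8.8467795 = 41.2062115 J

41.2 J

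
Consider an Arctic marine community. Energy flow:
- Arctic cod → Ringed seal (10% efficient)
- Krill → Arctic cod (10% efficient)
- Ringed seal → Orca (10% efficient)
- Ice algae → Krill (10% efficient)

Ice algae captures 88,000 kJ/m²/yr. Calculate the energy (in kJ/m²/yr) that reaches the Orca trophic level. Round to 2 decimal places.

8.80 kJ/m²/yr

Krill: 88000 × 0.1 = 8800 kJ/m²/yr
Arctic cod: 8800 × 0.1 = 880 kJ/m²/yr
Ringed seal: 880 × 0.1 = 88 kJ/m²/yr
Orca: 88 × 0.1 = 8.8 kJ/m²/yr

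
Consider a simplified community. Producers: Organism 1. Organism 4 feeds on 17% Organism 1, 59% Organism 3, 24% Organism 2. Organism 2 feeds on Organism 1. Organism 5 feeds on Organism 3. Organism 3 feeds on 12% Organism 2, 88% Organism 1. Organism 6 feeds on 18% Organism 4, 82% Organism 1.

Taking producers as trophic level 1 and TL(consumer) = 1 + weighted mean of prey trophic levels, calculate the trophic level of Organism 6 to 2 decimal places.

Organism 2: 1 + 1 = 2
Organism 3: 1 + (0.12×2 + 0.88×1) = 2.12
Organism 4: 1 + (0.17×1 + 0.59×2.12 + 0.24×2) = 2.9008
Organism 5: 1 + 2.12 = 3.12
Organism 6: 1 + (0.18×2.9008 + 0.82×1) = 2.342144

2.34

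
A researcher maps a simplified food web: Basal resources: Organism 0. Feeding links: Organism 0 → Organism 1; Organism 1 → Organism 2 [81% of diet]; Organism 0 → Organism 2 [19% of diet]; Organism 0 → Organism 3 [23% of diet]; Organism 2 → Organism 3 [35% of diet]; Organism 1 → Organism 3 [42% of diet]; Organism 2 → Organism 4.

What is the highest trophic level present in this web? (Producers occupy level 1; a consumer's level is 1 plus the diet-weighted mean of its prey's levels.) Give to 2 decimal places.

Organism 1: 1 + 1 = 2
Organism 2: 1 + (0.81×2 + 0.19×1) = 2.81
Organism 3: 1 + (0.23×1 + 0.35×2.81 + 0.42×2) = 3.0535
Organism 4: 1 + 2.81 = 3.81

3.81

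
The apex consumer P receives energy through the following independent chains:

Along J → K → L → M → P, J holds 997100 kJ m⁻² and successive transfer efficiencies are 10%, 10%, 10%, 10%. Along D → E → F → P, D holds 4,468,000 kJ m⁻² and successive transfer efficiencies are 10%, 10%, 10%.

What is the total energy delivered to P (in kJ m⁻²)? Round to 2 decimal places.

4567.71 kJ m⁻²

Via J: 997100 × 0.1 × 0.1 × 0.1 × 0.1 = 99.71 kJ m⁻²
Via D: 4468000 × 0.1 × 0.1 × 0.1 = 4468 kJ m⁻²
Total at P: 99.71 + 4468 = 4567.71 kJ m⁻²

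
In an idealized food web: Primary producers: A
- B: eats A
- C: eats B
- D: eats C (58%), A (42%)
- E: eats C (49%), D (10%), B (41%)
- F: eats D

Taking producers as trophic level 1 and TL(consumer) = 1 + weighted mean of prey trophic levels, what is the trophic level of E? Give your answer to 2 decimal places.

3.61

B: 1 + 1 = 2
C: 1 + 2 = 3
D: 1 + (0.58×3 + 0.42×1) = 3.16
E: 1 + (0.49×3 + 0.1×3.16 + 0.41×2) = 3.606
F: 1 + 3.16 = 4.16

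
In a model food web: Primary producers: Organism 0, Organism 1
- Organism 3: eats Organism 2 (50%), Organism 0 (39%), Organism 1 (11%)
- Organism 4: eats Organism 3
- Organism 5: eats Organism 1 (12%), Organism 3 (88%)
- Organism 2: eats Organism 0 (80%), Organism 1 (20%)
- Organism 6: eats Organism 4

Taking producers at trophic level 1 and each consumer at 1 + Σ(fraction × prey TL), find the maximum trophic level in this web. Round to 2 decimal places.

Organism 2: 1 + (0.8×1 + 0.2×1) = 2
Organism 3: 1 + (0.5×2 + 0.39×1 + 0.11×1) = 2.5
Organism 4: 1 + 2.5 = 3.5
Organism 5: 1 + (0.12×1 + 0.88×2.5) = 3.32
Organism 6: 1 + 3.5 = 4.5

4.50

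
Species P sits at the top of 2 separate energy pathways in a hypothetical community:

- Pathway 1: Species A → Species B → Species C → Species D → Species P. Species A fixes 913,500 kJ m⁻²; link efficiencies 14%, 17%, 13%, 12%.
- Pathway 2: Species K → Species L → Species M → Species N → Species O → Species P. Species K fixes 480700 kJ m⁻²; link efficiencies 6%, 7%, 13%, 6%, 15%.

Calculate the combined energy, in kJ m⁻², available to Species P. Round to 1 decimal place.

Pathway 1: 913500 × 0.14 × 0.17 × 0.13 × 0.12 = 339.16428 kJ m⁻²
Pathway 2: 480700 × 0.06 × 0.07 × 0.13 × 0.06 × 0.15 = 2.3621598 kJ m⁻²
Total at Species P: 339.16428 + 2.3621598 = 341.5264398 kJ m⁻²

341.5 kJ m⁻²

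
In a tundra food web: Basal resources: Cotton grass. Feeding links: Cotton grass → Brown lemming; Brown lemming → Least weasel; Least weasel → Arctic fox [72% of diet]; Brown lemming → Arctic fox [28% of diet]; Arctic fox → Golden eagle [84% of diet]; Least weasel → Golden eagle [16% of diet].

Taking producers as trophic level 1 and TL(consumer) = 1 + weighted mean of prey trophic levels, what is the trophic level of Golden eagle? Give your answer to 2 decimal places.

Brown lemming: 1 + 1 = 2
Least weasel: 1 + 2 = 3
Arctic fox: 1 + (0.72×3 + 0.28×2) = 3.72
Golden eagle: 1 + (0.84×3.72 + 0.16×3) = 4.6048

4.60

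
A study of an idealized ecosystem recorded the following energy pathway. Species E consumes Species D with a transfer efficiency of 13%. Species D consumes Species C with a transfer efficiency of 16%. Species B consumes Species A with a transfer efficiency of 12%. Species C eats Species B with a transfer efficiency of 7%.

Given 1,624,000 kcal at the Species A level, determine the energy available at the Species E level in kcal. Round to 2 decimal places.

283.75 kcal

Species B: 1624000 × 0.12 = 194880 kcal
Species C: 194880 × 0.07 = 13641.6 kcal
Species D: 13641.6 × 0.16 = 2182.656 kcal
Species E: 2182.656 × 0.13 = 283.74528 kcal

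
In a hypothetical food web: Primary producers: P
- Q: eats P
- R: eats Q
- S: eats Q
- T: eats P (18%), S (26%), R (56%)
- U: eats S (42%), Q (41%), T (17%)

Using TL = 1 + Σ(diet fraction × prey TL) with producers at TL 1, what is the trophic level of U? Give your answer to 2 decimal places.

3.70

Q: 1 + 1 = 2
R: 1 + 2 = 3
S: 1 + 2 = 3
T: 1 + (0.18×1 + 0.26×3 + 0.56×3) = 3.64
U: 1 + (0.42×3 + 0.41×2 + 0.17×3.64) = 3.6988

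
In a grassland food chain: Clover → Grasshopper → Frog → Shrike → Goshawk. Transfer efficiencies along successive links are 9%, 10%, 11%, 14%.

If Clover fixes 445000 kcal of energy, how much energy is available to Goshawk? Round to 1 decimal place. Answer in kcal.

61.7 kcal

Grasshopper: 445000 × 0.09 = 40050 kcal
Frog: 40050 × 0.1 = 4005 kcal
Shrike: 4005 × 0.11 = 440.55 kcal
Goshawk: 440.55 × 0.14 = 61.677 kcal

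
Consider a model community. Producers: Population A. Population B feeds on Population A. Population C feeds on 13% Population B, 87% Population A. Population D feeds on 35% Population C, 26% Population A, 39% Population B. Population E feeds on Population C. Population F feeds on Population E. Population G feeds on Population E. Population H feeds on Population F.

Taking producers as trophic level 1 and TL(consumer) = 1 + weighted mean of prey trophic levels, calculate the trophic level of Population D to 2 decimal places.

2.79

Population B: 1 + 1 = 2
Population C: 1 + (0.13×2 + 0.87×1) = 2.13
Population D: 1 + (0.35×2.13 + 0.26×1 + 0.39×2) = 2.7855
Population E: 1 + 2.13 = 3.13
Population F: 1 + 3.13 = 4.13
Population G: 1 + 3.13 = 4.13
Population H: 1 + 4.13 = 5.13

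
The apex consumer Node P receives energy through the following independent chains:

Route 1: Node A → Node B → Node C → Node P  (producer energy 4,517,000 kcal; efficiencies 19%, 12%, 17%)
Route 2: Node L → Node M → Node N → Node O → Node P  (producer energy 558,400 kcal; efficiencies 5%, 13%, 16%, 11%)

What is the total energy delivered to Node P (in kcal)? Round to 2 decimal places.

Route 1: 4517000 × 0.19 × 0.12 × 0.17 = 17507.892 kcal
Route 2: 558400 × 0.05 × 0.13 × 0.16 × 0.11 = 63.88096 kcal
Total at Node P: 17507.892 + 63.88096 = 17571.77296 kcal

17571.77 kcal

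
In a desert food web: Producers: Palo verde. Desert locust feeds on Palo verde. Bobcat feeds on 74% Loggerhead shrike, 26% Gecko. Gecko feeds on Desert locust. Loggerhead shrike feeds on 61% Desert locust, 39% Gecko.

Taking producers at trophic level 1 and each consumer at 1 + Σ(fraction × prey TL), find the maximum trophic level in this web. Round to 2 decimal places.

Desert locust: 1 + 1 = 2
Gecko: 1 + 2 = 3
Loggerhead shrike: 1 + (0.61×2 + 0.39×3) = 3.39
Bobcat: 1 + (0.74×3.39 + 0.26×3) = 4.2886

4.29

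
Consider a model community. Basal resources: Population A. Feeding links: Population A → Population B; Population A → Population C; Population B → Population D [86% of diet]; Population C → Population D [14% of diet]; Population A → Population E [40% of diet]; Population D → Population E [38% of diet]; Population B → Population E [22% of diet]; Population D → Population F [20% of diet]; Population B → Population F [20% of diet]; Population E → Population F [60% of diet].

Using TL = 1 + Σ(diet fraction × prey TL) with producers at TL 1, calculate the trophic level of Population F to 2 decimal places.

3.79

Population B: 1 + 1 = 2
Population C: 1 + 1 = 2
Population D: 1 + (0.86×2 + 0.14×2) = 3
Population E: 1 + (0.4×1 + 0.38×3 + 0.22×2) = 2.98
Population F: 1 + (0.2×3 + 0.2×2 + 0.6×2.98) = 3.788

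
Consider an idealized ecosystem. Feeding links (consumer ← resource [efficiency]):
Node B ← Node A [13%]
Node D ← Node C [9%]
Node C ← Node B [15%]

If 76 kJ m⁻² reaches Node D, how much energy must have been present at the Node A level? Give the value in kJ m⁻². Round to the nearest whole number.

Cumulative transfer efficiency: 0.13 × 0.15 × 0.09 = 0.001755
Node A energy = 76 / 0.001755 = 43305 kJ m⁻²

43305 kJ m⁻²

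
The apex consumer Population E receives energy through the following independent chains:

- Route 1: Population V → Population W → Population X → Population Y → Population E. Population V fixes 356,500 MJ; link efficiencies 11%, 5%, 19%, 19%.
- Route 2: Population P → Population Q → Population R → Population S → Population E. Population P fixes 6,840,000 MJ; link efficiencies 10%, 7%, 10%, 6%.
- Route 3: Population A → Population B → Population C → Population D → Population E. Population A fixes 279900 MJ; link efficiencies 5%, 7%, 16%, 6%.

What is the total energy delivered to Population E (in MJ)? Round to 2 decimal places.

Route 1: 356500 × 0.11 × 0.05 × 0.19 × 0.19 = 70.783075 MJ
Route 2: 6840000 × 0.1 × 0.07 × 0.1 × 0.06 = 287.28 MJ
Route 3: 279900 × 0.05 × 0.07 × 0.16 × 0.06 = 9.40464 MJ
Total at Population E: 70.783075 + 287.28 + 9.40464 = 367.467715 MJ

367.47 MJ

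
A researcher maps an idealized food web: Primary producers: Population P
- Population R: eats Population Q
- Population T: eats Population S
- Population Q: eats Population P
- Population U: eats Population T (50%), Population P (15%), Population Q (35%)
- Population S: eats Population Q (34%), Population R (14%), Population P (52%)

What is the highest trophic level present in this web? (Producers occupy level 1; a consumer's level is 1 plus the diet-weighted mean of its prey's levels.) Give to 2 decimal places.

3.66

Population Q: 1 + 1 = 2
Population R: 1 + 2 = 3
Population S: 1 + (0.34×2 + 0.14×3 + 0.52×1) = 2.62
Population T: 1 + 2.62 = 3.62
Population U: 1 + (0.5×3.62 + 0.15×1 + 0.35×2) = 3.66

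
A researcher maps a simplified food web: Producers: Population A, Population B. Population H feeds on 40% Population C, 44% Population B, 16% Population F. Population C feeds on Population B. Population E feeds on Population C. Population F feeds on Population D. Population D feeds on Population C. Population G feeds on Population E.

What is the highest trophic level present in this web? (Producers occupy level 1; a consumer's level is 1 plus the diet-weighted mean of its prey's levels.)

4

Population C: 1 + 1 = 2
Population D: 1 + 2 = 3
Population E: 1 + 2 = 3
Population F: 1 + 3 = 4
Population G: 1 + 3 = 4
Population H: 1 + (0.4×2 + 0.44×1 + 0.16×4) = 2.88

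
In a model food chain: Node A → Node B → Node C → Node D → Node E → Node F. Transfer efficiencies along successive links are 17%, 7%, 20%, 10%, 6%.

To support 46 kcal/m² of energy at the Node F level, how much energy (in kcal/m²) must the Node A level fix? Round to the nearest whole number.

3221289 kcal/m²

Cumulative transfer efficiency: 0.17 × 0.07 × 0.2 × 0.1 × 0.06 = 0.00001428
Node A energy = 46 / 0.00001428 = 3221289 kcal/m²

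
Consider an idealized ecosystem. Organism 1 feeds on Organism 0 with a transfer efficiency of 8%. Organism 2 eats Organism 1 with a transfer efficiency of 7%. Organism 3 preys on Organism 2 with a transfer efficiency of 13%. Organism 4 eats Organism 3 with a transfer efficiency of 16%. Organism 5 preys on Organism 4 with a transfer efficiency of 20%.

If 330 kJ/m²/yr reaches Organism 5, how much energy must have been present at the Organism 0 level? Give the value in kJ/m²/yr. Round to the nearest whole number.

Cumulative transfer efficiency: 0.08 × 0.07 × 0.13 × 0.16 × 0.2 = 0.000023296
Organism 0 energy = 330 / 0.000023296 = 14165522 kJ/m²/yr

14165522 kJ/m²/yr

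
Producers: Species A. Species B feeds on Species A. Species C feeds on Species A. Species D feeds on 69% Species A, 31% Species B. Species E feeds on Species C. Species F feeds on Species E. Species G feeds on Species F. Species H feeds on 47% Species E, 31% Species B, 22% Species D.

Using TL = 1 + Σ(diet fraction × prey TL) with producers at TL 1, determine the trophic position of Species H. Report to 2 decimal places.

Species B: 1 + 1 = 2
Species C: 1 + 1 = 2
Species D: 1 + (0.69×1 + 0.31×2) = 2.31
Species E: 1 + 2 = 3
Species F: 1 + 3 = 4
Species G: 1 + 4 = 5
Species H: 1 + (0.47×3 + 0.31×2 + 0.22×2.31) = 3.5382

3.54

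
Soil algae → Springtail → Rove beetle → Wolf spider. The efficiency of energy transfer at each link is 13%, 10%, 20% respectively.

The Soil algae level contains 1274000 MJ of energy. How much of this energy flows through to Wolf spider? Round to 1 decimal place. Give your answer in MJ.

3312.4 MJ

Springtail: 1274000 × 0.13 = 165620 MJ
Rove beetle: 165620 × 0.1 = 16562 MJ
Wolf spider: 16562 × 0.2 = 3312.4 MJ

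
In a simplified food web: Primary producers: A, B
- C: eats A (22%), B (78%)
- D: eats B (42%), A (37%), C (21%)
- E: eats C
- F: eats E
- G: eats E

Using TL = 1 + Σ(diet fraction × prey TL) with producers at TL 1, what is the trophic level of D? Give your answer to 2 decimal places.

C: 1 + (0.22×1 + 0.78×1) = 2
D: 1 + (0.42×1 + 0.37×1 + 0.21×2) = 2.21
E: 1 + 2 = 3
F: 1 + 3 = 4
G: 1 + 3 = 4

2.21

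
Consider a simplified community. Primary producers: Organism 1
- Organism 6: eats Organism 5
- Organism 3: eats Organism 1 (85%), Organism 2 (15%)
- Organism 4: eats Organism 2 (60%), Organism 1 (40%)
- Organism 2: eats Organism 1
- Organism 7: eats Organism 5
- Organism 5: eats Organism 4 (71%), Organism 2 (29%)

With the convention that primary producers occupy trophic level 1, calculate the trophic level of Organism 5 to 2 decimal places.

3.43

Organism 2: 1 + 1 = 2
Organism 3: 1 + (0.85×1 + 0.15×2) = 2.15
Organism 4: 1 + (0.6×2 + 0.4×1) = 2.6
Organism 5: 1 + (0.71×2.6 + 0.29×2) = 3.426
Organism 6: 1 + 3.426 = 4.426
Organism 7: 1 + 3.426 = 4.426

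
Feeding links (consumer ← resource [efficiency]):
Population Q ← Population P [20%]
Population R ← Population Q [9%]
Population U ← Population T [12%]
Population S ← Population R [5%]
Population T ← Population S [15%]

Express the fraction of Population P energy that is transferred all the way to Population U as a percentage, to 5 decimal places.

Product of link efficiencies: 0.2 × 0.09 × 0.05 × 0.15 × 0.12 = 0.0000162
As a percentage: 0.0000162 × 100 = 0.00162%

0.00162%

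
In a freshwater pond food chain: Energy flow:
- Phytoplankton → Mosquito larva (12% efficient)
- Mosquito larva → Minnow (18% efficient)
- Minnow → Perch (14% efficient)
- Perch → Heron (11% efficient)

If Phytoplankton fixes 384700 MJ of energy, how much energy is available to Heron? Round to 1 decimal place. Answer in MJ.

Mosquito larva: 384700 × 0.12 = 46164 MJ
Minnow: 46164 × 0.18 = 8309.52 MJ
Perch: 8309.52 × 0.14 = 1163.3328 MJ
Heron: 1163.3328 × 0.11 = 127.966608 MJ

128.0 MJ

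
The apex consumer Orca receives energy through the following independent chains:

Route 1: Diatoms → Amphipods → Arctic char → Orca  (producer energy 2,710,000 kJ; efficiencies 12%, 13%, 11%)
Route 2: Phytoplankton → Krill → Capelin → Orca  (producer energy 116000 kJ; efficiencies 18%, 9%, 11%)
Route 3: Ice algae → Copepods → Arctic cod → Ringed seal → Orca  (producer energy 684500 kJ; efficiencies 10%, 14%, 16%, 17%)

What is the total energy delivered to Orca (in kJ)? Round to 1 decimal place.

5117.7 kJ

Route 1: 2710000 × 0.12 × 0.13 × 0.11 = 4650.36 kJ
Route 2: 116000 × 0.18 × 0.09 × 0.11 = 206.712 kJ
Route 3: 684500 × 0.1 × 0.14 × 0.16 × 0.17 = 260.6576 kJ
Total at Orca: 4650.36 + 206.712 + 260.6576 = 5117.7296 kJ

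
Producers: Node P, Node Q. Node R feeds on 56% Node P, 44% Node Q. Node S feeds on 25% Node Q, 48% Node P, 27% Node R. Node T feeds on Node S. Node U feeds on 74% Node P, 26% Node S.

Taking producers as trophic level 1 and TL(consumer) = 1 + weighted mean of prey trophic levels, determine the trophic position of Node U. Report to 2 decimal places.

Node R: 1 + (0.56×1 + 0.44×1) = 2
Node S: 1 + (0.25×1 + 0.48×1 + 0.27×2) = 2.27
Node T: 1 + 2.27 = 3.27
Node U: 1 + (0.74×1 + 0.26×2.27) = 2.3302

2.33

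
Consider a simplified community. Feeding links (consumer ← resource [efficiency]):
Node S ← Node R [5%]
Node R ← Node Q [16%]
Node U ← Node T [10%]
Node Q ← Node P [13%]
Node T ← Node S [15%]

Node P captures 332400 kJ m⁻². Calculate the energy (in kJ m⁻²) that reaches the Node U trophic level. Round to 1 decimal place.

Node Q: 332400 × 0.13 = 43212 kJ m⁻²
Node R: 43212 × 0.16 = 6913.92 kJ m⁻²
Node S: 6913.92 × 0.05 = 345.696 kJ m⁻²
Node T: 345.696 × 0.15 = 51.8544 kJ m⁻²
Node U: 51.8544 × 0.1 = 5.18544 kJ m⁻²

5.2 kJ m⁻²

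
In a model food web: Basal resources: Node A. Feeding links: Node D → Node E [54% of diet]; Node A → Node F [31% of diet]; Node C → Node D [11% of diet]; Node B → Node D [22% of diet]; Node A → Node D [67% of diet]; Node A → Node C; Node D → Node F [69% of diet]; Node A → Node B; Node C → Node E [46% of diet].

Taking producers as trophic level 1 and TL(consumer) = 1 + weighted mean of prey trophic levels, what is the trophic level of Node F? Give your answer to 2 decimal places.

Node B: 1 + 1 = 2
Node C: 1 + 1 = 2
Node D: 1 + (0.22×2 + 0.11×2 + 0.67×1) = 2.33
Node E: 1 + (0.54×2.33 + 0.46×2) = 3.1782
Node F: 1 + (0.69×2.33 + 0.31×1) = 2.9177

2.92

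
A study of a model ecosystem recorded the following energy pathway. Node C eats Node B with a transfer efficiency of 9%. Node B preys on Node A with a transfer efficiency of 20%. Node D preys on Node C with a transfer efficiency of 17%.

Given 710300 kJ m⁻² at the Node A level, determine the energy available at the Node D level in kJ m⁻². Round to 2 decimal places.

2173.52 kJ m⁻²

Node B: 710300 × 0.2 = 142060 kJ m⁻²
Node C: 142060 × 0.09 = 12785.4 kJ m⁻²
Node D: 12785.4 × 0.17 = 2173.518 kJ m⁻²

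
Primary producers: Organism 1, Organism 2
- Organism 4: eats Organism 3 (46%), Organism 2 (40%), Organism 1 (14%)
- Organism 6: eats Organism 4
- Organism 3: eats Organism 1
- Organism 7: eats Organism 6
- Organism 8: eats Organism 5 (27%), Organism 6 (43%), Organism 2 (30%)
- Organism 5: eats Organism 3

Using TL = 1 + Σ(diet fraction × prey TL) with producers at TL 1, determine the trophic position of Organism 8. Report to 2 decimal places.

Organism 3: 1 + 1 = 2
Organism 4: 1 + (0.46×2 + 0.4×1 + 0.14×1) = 2.46
Organism 5: 1 + 2 = 3
Organism 6: 1 + 2.46 = 3.46
Organism 7: 1 + 3.46 = 4.46
Organism 8: 1 + (0.27×3 + 0.43×3.46 + 0.3×1) = 3.5978

3.60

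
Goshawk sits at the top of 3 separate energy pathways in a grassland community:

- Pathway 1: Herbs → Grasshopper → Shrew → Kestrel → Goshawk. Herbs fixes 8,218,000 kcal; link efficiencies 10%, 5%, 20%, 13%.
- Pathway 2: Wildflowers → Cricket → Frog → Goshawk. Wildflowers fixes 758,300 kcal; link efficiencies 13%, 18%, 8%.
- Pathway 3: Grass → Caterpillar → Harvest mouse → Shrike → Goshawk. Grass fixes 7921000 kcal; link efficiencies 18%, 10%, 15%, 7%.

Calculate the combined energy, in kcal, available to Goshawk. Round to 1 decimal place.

Pathway 1: 8218000 × 0.1 × 0.05 × 0.2 × 0.13 = 1068.34 kcal
Pathway 2: 758300 × 0.13 × 0.18 × 0.08 = 1419.5376 kcal
Pathway 3: 7921000 × 0.18 × 0.1 × 0.15 × 0.07 = 1497.069 kcal
Total at Goshawk: 1068.34 + 1419.5376 + 1497.069 = 3984.9466 kcal

3984.9 kcal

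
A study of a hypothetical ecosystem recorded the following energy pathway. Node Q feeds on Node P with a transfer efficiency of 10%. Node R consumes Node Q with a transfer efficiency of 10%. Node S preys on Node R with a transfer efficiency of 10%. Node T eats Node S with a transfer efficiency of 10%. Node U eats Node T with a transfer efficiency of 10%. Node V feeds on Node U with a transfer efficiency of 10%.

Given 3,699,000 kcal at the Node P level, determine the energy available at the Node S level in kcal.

3699 kcal

Node Q: 3699000 × 0.1 = 369900 kcal
Node R: 369900 × 0.1 = 36990 kcal
Node S: 36990 × 0.1 = 3699 kcal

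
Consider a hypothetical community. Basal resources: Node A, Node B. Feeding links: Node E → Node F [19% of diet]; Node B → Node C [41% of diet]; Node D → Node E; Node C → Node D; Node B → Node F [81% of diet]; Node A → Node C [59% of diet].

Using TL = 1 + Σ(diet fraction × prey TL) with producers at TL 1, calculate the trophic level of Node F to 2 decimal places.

2.57

Node C: 1 + (0.59×1 + 0.41×1) = 2
Node D: 1 + 2 = 3
Node E: 1 + 3 = 4
Node F: 1 + (0.19×4 + 0.81×1) = 2.57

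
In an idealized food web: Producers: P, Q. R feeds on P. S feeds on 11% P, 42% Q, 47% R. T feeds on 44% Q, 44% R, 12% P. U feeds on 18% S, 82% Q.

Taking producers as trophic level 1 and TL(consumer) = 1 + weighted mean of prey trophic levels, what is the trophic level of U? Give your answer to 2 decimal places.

R: 1 + 1 = 2
S: 1 + (0.11×1 + 0.42×1 + 0.47×2) = 2.47
T: 1 + (0.44×1 + 0.44×2 + 0.12×1) = 2.44
U: 1 + (0.18×2.47 + 0.82×1) = 2.2646

2.26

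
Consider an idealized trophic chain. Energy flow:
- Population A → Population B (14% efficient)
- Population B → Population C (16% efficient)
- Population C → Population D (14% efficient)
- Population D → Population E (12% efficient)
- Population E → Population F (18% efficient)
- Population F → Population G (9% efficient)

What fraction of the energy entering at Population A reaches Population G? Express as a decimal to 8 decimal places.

Product of link efficiencies: 0.14 × 0.16 × 0.14 × 0.12 × 0.18 × 0.09 = 0.000006096384

0.00000610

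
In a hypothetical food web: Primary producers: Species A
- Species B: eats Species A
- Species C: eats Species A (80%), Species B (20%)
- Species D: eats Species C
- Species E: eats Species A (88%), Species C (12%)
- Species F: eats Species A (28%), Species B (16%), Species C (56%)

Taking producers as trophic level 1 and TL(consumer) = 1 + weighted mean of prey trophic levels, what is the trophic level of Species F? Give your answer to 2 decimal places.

2.83

Species B: 1 + 1 = 2
Species C: 1 + (0.8×1 + 0.2×2) = 2.2
Species D: 1 + 2.2 = 3.2
Species E: 1 + (0.88×1 + 0.12×2.2) = 2.144
Species F: 1 + (0.28×1 + 0.16×2 + 0.56×2.2) = 2.832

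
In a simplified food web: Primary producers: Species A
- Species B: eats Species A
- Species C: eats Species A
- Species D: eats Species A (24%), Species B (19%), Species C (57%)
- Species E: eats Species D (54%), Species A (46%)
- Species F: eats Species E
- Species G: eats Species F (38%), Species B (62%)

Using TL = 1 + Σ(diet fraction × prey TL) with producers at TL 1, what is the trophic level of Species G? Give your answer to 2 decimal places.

3.74

Species B: 1 + 1 = 2
Species C: 1 + 1 = 2
Species D: 1 + (0.24×1 + 0.19×2 + 0.57×2) = 2.76
Species E: 1 + (0.54×2.76 + 0.46×1) = 2.9504
Species F: 1 + 2.9504 = 3.9504
Species G: 1 + (0.38×3.9504 + 0.62×2) = 3.741152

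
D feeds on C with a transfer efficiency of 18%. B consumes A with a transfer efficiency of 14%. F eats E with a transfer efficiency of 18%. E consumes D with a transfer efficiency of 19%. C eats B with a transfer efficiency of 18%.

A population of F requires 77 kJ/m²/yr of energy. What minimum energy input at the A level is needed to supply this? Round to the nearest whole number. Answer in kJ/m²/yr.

496354 kJ/m²/yr

Cumulative transfer efficiency: 0.14 × 0.18 × 0.18 × 0.19 × 0.18 = 0.0001551312
A energy = 77 / 0.0001551312 = 496354 kJ/m²/yr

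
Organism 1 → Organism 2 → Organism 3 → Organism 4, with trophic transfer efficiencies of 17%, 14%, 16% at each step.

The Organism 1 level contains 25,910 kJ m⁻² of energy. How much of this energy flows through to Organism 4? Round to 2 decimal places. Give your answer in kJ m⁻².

98.67 kJ m⁻²

Organism 2: 25910 × 0.17 = 4404.7 kJ m⁻²
Organism 3: 4404.7 × 0.14 = 616.658 kJ m⁻²
Organism 4: 616.658 × 0.16 = 98.66528 kJ m⁻²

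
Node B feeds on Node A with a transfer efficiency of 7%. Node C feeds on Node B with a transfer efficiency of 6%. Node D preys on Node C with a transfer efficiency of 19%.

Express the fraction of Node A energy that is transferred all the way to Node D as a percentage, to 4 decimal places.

Product of link efficiencies: 0.07 × 0.06 × 0.19 = 0.000798
As a percentage: 0.000798 × 100 = 0.0798%

0.0798%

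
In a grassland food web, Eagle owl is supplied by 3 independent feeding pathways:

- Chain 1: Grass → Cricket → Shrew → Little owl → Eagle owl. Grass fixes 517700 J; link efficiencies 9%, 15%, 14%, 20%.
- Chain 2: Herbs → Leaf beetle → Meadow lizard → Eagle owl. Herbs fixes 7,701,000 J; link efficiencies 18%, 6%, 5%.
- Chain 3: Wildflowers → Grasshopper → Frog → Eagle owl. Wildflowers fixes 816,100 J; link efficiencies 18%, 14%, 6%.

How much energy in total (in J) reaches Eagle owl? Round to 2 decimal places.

5588.17 J

Chain 1: 517700 × 0.09 × 0.15 × 0.14 × 0.2 = 195.6906 J
Chain 2: 7701000 × 0.18 × 0.06 × 0.05 = 4158.54 J
Chain 3: 816100 × 0.18 × 0.14 × 0.06 = 1233.9432 J
Total at Eagle owl: 195.6906 + 4158.54 + 1233.9432 = 5588.1738 J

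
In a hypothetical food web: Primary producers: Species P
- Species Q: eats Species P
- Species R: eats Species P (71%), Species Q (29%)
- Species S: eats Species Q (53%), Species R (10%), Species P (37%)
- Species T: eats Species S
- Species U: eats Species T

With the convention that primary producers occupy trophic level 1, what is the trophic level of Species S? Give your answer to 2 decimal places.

Species Q: 1 + 1 = 2
Species R: 1 + (0.71×1 + 0.29×2) = 2.29
Species S: 1 + (0.53×2 + 0.1×2.29 + 0.37×1) = 2.659
Species T: 1 + 2.659 = 3.659
Species U: 1 + 3.659 = 4.659

2.66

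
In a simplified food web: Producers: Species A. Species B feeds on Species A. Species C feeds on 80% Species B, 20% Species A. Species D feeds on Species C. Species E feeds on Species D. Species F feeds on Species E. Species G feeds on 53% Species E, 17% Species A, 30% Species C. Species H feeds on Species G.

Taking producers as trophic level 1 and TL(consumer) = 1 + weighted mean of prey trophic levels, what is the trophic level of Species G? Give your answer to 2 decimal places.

4.55

Species B: 1 + 1 = 2
Species C: 1 + (0.8×2 + 0.2×1) = 2.8
Species D: 1 + 2.8 = 3.8
Species E: 1 + 3.8 = 4.8
Species F: 1 + 4.8 = 5.8
Species G: 1 + (0.53×4.8 + 0.17×1 + 0.3×2.8) = 4.554
Species H: 1 + 4.554 = 5.554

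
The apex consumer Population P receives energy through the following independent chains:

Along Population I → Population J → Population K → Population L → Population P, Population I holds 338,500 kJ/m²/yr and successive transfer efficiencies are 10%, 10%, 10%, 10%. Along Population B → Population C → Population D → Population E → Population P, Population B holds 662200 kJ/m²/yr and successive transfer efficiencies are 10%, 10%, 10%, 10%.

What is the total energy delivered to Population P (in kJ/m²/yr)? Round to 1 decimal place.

100.1 kJ/m²/yr

Via Population I: 338500 × 0.1 × 0.1 × 0.1 × 0.1 = 33.85 kJ/m²/yr
Via Population B: 662200 × 0.1 × 0.1 × 0.1 × 0.1 = 66.22 kJ/m²/yr
Total at Population P: 33.85 + 66.22 = 100.07 kJ/m²/yr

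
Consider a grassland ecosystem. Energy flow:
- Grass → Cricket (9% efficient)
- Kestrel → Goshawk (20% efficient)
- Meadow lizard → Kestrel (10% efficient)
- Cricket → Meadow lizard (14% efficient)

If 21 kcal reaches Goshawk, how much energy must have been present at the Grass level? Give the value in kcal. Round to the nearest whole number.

Cumulative transfer efficiency: 0.09 × 0.14 × 0.1 × 0.2 = 0.000252
Grass energy = 21 / 0.000252 = 83333 kcal

83333 kcal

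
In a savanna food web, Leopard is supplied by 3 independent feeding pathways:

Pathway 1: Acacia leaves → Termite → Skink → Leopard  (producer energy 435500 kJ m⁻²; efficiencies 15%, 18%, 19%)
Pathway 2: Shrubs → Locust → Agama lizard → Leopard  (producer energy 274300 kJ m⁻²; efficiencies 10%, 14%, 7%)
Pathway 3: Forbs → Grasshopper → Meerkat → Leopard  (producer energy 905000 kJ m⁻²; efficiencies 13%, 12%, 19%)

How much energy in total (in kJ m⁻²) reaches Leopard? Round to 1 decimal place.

5185.3 kJ m⁻²

Pathway 1: 435500 × 0.15 × 0.18 × 0.19 = 2234.115 kJ m⁻²
Pathway 2: 274300 × 0.1 × 0.14 × 0.07 = 268.814 kJ m⁻²
Pathway 3: 905000 × 0.13 × 0.12 × 0.19 = 2682.42 kJ m⁻²
Total at Leopard: 2234.115 + 268.814 + 2682.42 = 5185.349 kJ m⁻²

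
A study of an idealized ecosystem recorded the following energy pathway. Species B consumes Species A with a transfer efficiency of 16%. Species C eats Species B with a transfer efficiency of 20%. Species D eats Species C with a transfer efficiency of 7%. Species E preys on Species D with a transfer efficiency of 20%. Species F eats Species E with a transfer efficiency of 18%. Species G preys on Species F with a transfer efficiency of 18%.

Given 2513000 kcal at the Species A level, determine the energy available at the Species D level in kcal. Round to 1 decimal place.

Species B: 2513000 × 0.16 = 402080 kcal
Species C: 402080 × 0.2 = 80416 kcal
Species D: 80416 × 0.07 = 5629.12 kcal

5629.1 kcal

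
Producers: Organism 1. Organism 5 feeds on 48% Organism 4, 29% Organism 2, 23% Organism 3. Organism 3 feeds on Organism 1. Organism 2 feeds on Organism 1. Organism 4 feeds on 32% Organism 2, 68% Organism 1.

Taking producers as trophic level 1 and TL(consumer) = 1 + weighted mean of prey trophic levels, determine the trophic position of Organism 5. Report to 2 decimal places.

3.15

Organism 2: 1 + 1 = 2
Organism 3: 1 + 1 = 2
Organism 4: 1 + (0.32×2 + 0.68×1) = 2.32
Organism 5: 1 + (0.48×2.32 + 0.29×2 + 0.23×2) = 3.1536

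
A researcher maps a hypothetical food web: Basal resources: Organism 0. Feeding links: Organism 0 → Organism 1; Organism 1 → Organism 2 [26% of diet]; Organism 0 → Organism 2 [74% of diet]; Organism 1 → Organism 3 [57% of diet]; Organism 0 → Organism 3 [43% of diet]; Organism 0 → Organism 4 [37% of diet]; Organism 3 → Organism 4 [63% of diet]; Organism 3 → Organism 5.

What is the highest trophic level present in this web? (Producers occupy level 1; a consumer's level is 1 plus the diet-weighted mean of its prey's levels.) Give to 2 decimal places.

3.57

Organism 1: 1 + 1 = 2
Organism 2: 1 + (0.26×2 + 0.74×1) = 2.26
Organism 3: 1 + (0.57×2 + 0.43×1) = 2.57
Organism 4: 1 + (0.37×1 + 0.63×2.57) = 2.9891
Organism 5: 1 + 2.57 = 3.57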